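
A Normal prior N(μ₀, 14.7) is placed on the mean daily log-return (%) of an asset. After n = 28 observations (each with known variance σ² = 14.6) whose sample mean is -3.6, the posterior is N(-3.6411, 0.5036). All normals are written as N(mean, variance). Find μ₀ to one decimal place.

The posterior mean is a precision-weighted average: μ_n = (τ₀μ₀ + τ_data·x̄)/(τ₀+τ_data), with τ₀=1/σ₀² and τ_data=n/σ².
Here τ₀ = 1/14.7 = 0.068027 and τ_data = 28/14.6 = 1.917808, so τ_n = 1.985835.
Rearranging for μ₀: μ₀ = (μ_n·τ_n − τ_data·x̄)/τ₀ = (-3.6411·1.985835 − 1.917808·-3.6) / 0.068027 = -0.326515/0.068027 ≈ -4.8.

μ₀ = -4.8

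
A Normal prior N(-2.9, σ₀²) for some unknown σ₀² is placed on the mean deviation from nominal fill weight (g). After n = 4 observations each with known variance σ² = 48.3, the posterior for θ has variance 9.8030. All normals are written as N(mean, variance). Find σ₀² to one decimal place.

σ₀² = 52.1

Posterior precision equals prior precision plus data precision: 1/σ_n² = 1/σ₀² + n/σ².
So 1/σ₀² = 1/9.8030 − 4/48.3 = 0.102010 − 0.082816 = 0.019194.
Hence σ₀² = 1/0.019194 ≈ 52.1.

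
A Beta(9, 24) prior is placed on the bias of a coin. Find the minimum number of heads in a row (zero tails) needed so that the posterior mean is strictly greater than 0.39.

k = 7

After k heads and 0 tails the posterior is Beta(9+k, 24), with mean (9+k)/(9+24+k).
Set (9+k)/(33+k) > 0.39 and solve: k > (0.39·33 − 9)/(1 − 0.39) = 6.344.
The smallest integer exceeding 6.344 is 7, and checking k=7: (16)/(40) = 0.4000 > 0.39.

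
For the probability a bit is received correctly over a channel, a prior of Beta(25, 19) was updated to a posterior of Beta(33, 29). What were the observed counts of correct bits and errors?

8 correct bits and 10 errors

Beta is conjugate to the binomial likelihood: posterior = Beta(a+s, b+f).
So s = 33 − 25 = 8 and f = 29 − 19 = 10.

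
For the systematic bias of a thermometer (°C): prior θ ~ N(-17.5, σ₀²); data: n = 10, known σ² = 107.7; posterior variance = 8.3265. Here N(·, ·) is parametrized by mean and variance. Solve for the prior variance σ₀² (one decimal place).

For the Normal–Normal model with known σ², precisions add: τ_n = τ₀ + n/σ².
So 1/σ₀² = 1/8.3265 − 10/107.7 = 0.120098 − 0.092851 = 0.027247.
Hence σ₀² = 1/0.027247 ≈ 36.7.

σ₀² = 36.7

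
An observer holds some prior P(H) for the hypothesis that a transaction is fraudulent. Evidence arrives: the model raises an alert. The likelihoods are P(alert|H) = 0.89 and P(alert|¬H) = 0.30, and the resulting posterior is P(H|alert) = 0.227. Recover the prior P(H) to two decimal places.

In odds form, posterior odds = prior odds × likelihood ratio, so prior odds = posterior odds ÷ LR.
Posterior odds = 0.227/(1−0.227) = 0.2937. LR = 0.89/0.30 = 2.9667.
Prior odds = 0.2937/2.9667 = 0.0990, so P(H) = 0.0990/(1+0.0990) ≈ 0.09.

P(H) = 0.09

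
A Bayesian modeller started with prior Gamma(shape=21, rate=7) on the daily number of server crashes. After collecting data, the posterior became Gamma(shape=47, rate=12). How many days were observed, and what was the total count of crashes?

n = 5 days with total 26 crashes

Gamma–Poisson conjugacy: posterior shape = α + Σxᵢ, posterior rate = β + n.
Matching: Σxᵢ = 47 − 21 = 26 and n = 12 − 7 = 5.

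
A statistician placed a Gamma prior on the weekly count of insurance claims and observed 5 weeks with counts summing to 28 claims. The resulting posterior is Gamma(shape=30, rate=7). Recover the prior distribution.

Gamma(shape=2, rate=2)

A Gamma(α, β) prior (rate parametrization) on a Poisson rate with n observations summing to S gives posterior Gamma(α+S, β+n).
So α = 30 − 28 = 2 and β = 7 − 5 = 2.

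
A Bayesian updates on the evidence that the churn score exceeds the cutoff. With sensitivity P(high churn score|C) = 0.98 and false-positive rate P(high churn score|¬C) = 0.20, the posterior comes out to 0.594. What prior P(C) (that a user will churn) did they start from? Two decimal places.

Bayes' rule in odds form gives O(C|E) = O(C)·[P(E|C)/P(E|¬C)], hence O(C) = O(C|E)/LR.
Posterior odds = 0.594/(1−0.594) = 1.4631. LR = 0.98/0.20 = 4.9000.
Prior odds = 1.4631/4.9000 = 0.2986, so P(C) = 0.2986/(1+0.2986) ≈ 0.23.

P(C) = 0.23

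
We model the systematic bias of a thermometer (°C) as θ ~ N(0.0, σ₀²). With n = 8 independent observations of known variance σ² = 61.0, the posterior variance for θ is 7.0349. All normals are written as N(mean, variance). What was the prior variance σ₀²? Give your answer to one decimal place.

Posterior precision equals prior precision plus data precision: 1/σ_n² = 1/σ₀² + n/σ².
So 1/σ₀² = 1/7.0349 − 8/61.0 = 0.142148 − 0.131148 = 0.011000.
Hence σ₀² = 1/0.011000 ≈ 90.9.

σ₀² = 90.9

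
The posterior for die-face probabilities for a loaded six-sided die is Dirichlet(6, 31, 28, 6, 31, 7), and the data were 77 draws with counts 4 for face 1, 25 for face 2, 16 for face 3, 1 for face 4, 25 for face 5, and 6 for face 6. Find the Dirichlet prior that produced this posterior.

Dirichlet(2, 6, 12, 5, 6, 1)

For a Dirichlet(α) prior with multinomial counts c, the posterior is Dirichlet(α + c) componentwise.
Subtract each count from the matching posterior parameter: 6−4=2, 31−25=6, 28−16=12, 6−1=5, 31−25=6, 7−6=1.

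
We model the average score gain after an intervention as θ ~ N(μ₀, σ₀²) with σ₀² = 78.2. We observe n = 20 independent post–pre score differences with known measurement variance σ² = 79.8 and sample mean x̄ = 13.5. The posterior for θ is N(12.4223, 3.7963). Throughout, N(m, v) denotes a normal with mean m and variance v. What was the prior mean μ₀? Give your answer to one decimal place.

μ₀ = -8.7

With known observation variance, the Normal–Normal posterior has precision τ_n = τ₀ + n/σ² and mean μ_n = (τ₀μ₀ + (n/σ²)x̄)/τ_n.
Here τ₀ = 1/78.2 = 0.012788 and τ_data = 20/79.8 = 0.250627, so τ_n = 0.263415.
Rearranging for μ₀: μ₀ = (μ_n·τ_n − τ_data·x̄)/τ₀ = (12.4223·0.263415 − 0.250627·13.5) / 0.012788 = -0.111244/0.012788 ≈ -8.7.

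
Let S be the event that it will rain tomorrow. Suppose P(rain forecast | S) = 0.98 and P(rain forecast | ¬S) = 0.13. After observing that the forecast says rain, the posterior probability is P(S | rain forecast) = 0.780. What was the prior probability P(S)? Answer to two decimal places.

Bayes' rule in odds form gives O(S|E) = O(S)·[P(E|S)/P(E|¬S)], hence O(S) = O(S|E)/LR.
Posterior odds = 0.780/(1−0.780) = 3.5455. LR = 0.98/0.13 = 7.5385.
Prior odds = 3.5455/7.5385 = 0.4703, so P(S) = 0.4703/(1+0.4703) ≈ 0.32.

P(S) = 0.32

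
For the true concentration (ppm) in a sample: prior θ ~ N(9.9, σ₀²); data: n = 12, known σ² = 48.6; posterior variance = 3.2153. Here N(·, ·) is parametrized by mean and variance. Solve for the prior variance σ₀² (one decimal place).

σ₀² = 15.6

For the Normal–Normal model with known σ², precisions add: τ_n = τ₀ + n/σ².
So 1/σ₀² = 1/3.2153 − 12/48.6 = 0.311013 − 0.246914 = 0.064099.
Hence σ₀² = 1/0.064099 ≈ 15.6.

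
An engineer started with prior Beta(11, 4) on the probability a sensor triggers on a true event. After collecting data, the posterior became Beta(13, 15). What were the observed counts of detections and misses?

2 detections and 11 misses

Beta is conjugate to the binomial likelihood: posterior = Beta(a+s, b+f).
Match parameters: s=13−11=2, f=15−4=11.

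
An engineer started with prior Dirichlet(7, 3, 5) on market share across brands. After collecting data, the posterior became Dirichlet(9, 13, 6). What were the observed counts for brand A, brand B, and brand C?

counts (2, 10, 1)

For a Dirichlet(α) prior with multinomial counts c, the posterior is Dirichlet(α + c) componentwise.
Counts are posterior − prior componentwise: 9−7=2, 13−3=10, 6−5=1.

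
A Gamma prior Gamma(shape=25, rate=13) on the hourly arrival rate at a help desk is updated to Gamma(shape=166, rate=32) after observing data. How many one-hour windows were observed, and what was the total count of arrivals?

Gamma–Poisson conjugacy: posterior shape = α + Σxᵢ, posterior rate = β + n.
Matching: Σxᵢ = 166 − 25 = 141 and n = 32 − 13 = 19.

n = 19 one-hour windows with total 141 arrivals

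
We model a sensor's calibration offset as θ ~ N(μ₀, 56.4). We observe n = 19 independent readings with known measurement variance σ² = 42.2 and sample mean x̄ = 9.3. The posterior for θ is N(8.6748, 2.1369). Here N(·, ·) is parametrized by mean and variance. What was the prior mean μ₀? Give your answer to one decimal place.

The posterior mean is a precision-weighted average: μ_n = (τ₀μ₀ + τ_data·x̄)/(τ₀+τ_data), with τ₀=1/σ₀² and τ_data=n/σ².
Here τ₀ = 1/56.4 = 0.017730 and τ_data = 19/42.2 = 0.450237, so τ_n = 0.467967.
Rearranging for μ₀: μ₀ = (μ_n·τ_n − τ_data·x̄)/τ₀ = (8.6748·0.467967 − 0.450237·9.3) / 0.017730 = -0.127684/0.017730 ≈ -7.2.

μ₀ = -7.2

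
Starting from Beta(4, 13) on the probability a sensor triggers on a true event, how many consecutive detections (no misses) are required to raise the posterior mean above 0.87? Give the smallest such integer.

k = 84

After k detections and 0 misses the posterior is Beta(4+k, 13), with mean (4+k)/(4+13+k).
Set (4+k)/(17+k) > 0.87 and solve: k > (0.87·17 − 4)/(1 − 0.87) = 83.000.
The smallest integer exceeding 83.000 is 84, and checking k=84: (88)/(101) = 0.8713 > 0.87.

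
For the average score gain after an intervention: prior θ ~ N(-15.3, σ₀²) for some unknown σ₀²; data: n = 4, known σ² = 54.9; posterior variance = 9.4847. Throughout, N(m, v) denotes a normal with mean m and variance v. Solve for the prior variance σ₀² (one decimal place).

σ₀² = 30.7

Posterior precision equals prior precision plus data precision: 1/σ_n² = 1/σ₀² + n/σ².
So 1/σ₀² = 1/9.4847 − 4/54.9 = 0.105433 − 0.072860 = 0.032573.
Hence σ₀² = 1/0.032573 ≈ 30.7.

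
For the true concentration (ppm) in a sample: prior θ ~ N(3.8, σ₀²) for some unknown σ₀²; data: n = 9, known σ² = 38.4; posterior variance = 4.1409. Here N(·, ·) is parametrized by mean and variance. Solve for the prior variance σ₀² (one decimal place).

σ₀² = 140.5

Posterior precision equals prior precision plus data precision: 1/σ_n² = 1/σ₀² + n/σ².
So 1/σ₀² = 1/4.1409 − 9/38.4 = 0.241493 − 0.234375 = 0.007118.
Hence σ₀² = 1/0.007118 ≈ 140.5.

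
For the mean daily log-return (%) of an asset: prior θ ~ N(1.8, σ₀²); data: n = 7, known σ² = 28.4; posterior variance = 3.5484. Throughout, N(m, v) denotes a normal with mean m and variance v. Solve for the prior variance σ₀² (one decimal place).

σ₀² = 28.3

Posterior precision equals prior precision plus data precision: 1/σ_n² = 1/σ₀² + n/σ².
So 1/σ₀² = 1/3.5484 − 7/28.4 = 0.281817 − 0.246479 = 0.035338.
Hence σ₀² = 1/0.035338 ≈ 28.3.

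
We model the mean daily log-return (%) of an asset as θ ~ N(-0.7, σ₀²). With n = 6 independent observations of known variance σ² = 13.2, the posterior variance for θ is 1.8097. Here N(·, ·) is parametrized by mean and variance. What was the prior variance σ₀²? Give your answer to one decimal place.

Posterior precision equals prior precision plus data precision: 1/σ_n² = 1/σ₀² + n/σ².
So 1/σ₀² = 1/1.8097 − 6/13.2 = 0.552578 − 0.454545 = 0.098033.
Hence σ₀² = 1/0.098033 ≈ 10.2.

σ₀² = 10.2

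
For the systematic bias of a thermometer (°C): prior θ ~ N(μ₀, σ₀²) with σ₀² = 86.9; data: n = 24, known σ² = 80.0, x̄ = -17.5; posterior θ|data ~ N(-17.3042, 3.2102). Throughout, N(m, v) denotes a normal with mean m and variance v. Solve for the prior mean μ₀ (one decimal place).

The posterior mean is a precision-weighted average: μ_n = (τ₀μ₀ + τ_data·x̄)/(τ₀+τ_data), with τ₀=1/σ₀² and τ_data=n/σ².
Here τ₀ = 1/86.9 = 0.011507 and τ_data = 24/80.0 = 0.300000, so τ_n = 0.311507.
Rearranging for μ₀: μ₀ = (μ_n·τ_n − τ_data·x̄)/τ₀ = (-17.3042·0.311507 − 0.300000·-17.5) / 0.011507 = -0.140379/0.011507 ≈ -12.2.

μ₀ = -12.2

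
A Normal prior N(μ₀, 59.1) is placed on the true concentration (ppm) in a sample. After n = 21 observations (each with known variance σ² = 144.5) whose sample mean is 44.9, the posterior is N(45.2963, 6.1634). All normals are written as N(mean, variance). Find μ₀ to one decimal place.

μ₀ = 48.7

With known observation variance, the Normal–Normal posterior has precision τ_n = τ₀ + n/σ² and mean μ_n = (τ₀μ₀ + (n/σ²)x̄)/τ_n.
Here τ₀ = 1/59.1 = 0.016920 and τ_data = 21/144.5 = 0.145329, so τ_n = 0.162249.
Rearranging for μ₀: μ₀ = (μ_n·τ_n − τ_data·x̄)/τ₀ = (45.2963·0.162249 − 0.145329·44.9) / 0.016920 = 0.824007/0.016920 ≈ 48.7.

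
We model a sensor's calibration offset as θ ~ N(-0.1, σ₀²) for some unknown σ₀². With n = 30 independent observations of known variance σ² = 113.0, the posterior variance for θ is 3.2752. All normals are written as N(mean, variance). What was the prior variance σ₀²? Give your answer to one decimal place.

σ₀² = 25.1

Posterior precision equals prior precision plus data precision: 1/σ_n² = 1/σ₀² + n/σ².
So 1/σ₀² = 1/3.2752 − 30/113.0 = 0.305325 − 0.265487 = 0.039838.
Hence σ₀² = 1/0.039838 ≈ 25.1.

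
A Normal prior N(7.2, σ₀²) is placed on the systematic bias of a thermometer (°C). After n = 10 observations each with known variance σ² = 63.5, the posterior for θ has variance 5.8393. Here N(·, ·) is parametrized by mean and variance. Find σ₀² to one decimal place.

σ₀² = 72.6

For the Normal–Normal model with known σ², precisions add: τ_n = τ₀ + n/σ².
So 1/σ₀² = 1/5.8393 − 10/63.5 = 0.171253 − 0.157480 = 0.013773.
Hence σ₀² = 1/0.013773 ≈ 72.6.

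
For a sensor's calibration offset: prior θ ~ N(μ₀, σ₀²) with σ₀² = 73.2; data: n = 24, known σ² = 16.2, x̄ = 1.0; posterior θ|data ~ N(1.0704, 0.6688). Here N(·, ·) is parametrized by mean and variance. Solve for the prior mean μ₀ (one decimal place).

μ₀ = 8.7

With known observation variance, the Normal–Normal posterior has precision τ_n = τ₀ + n/σ² and mean μ_n = (τ₀μ₀ + (n/σ²)x̄)/τ_n.
Here τ₀ = 1/73.2 = 0.013661 and τ_data = 24/16.2 = 1.481481, so τ_n = 1.495142.
Rearranging for μ₀: μ₀ = (μ_n·τ_n − τ_data·x̄)/τ₀ = (1.0704·1.495142 − 1.481481·1.0) / 0.013661 = 0.118919/0.013661 ≈ 8.7.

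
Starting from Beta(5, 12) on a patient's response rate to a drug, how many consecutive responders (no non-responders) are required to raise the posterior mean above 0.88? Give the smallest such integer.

k = 84

After k responders and 0 non-responders the posterior is Beta(5+k, 12), with mean (5+k)/(5+12+k).
Set (5+k)/(17+k) > 0.88 and solve: k > (0.88·17 − 5)/(1 − 0.88) = 83.000.
The smallest integer exceeding 83.000 is 84.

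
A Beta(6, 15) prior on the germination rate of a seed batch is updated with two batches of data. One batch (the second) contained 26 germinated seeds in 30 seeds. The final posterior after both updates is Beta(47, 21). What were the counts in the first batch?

Sequential conjugate updates are equivalent to a single update on the pooled data, so total successes = posterior α − prior α and total failures = posterior β − prior β.
Total across both batches: 47−6=41 germinated seeds, 21−15=6 non-germinating seeds.
Subtract the second batch: 41−26=15 germinated seeds and 6−4=2 non-germinating seeds.

15 germinated seeds and 2 non-germinating seeds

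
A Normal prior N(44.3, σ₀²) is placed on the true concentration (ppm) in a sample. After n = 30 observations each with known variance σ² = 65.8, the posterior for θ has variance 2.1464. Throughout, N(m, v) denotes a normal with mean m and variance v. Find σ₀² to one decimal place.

For the Normal–Normal model with known σ², precisions add: τ_n = τ₀ + n/σ².
So 1/σ₀² = 1/2.1464 − 30/65.8 = 0.465896 − 0.455927 = 0.009969.
Hence σ₀² = 1/0.009969 ≈ 100.3.

σ₀² = 100.3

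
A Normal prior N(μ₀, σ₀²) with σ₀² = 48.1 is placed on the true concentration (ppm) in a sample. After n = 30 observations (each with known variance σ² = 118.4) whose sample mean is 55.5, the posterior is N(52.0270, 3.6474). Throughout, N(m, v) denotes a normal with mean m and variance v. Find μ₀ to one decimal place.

μ₀ = 9.7

With known observation variance, the Normal–Normal posterior has precision τ_n = τ₀ + n/σ² and mean μ_n = (τ₀μ₀ + (n/σ²)x̄)/τ_n.
Here τ₀ = 1/48.1 = 0.020790 and τ_data = 30/118.4 = 0.253378, so τ_n = 0.274168.
Rearranging for μ₀: μ₀ = (μ_n·τ_n − τ_data·x̄)/τ₀ = (52.0270·0.274168 − 0.253378·55.5) / 0.020790 = 0.201660/0.020790 ≈ 9.7.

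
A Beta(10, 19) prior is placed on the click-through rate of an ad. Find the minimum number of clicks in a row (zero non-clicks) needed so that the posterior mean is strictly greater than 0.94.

After k clicks and 0 non-clicks the posterior is Beta(10+k, 19), with mean (10+k)/(10+19+k).
Set (10+k)/(29+k) > 0.94 and solve: k > (0.94·29 − 10)/(1 − 0.94) = 287.667.
The smallest integer exceeding 287.667 is 288.

k = 288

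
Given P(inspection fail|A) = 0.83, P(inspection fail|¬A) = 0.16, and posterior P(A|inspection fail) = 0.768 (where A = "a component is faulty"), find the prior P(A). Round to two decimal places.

P(A) = 0.39

In odds form, posterior odds = prior odds × likelihood ratio, so prior odds = posterior odds ÷ LR.
Posterior odds = 0.768/(1−0.768) = 3.3103. LR = 0.83/0.16 = 5.1875.
Prior odds = 3.3103/5.1875 = 0.6381, so P(A) = 0.6381/(1+0.6381) ≈ 0.39.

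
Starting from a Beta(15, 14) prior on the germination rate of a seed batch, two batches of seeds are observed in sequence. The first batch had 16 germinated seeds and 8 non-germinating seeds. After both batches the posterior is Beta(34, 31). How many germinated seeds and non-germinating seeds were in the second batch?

3 germinated seeds and 9 non-germinating seeds

Sequential conjugate updates are equivalent to a single update on the pooled data, so total successes = posterior α − prior α and total failures = posterior β − prior β.
Total across both batches: 34−15=19 germinated seeds, 31−14=17 non-germinating seeds.
Subtract the first batch: 19−16=3 germinated seeds and 17−8=9 non-germinating seeds.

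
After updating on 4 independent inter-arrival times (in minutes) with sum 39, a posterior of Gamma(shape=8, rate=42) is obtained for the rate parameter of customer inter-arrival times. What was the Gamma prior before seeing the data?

For an exponential likelihood with a Gamma(α, β) prior on the rate, n observations with total T give posterior Gamma(α+n, β+T).
So α = 8 − 4 = 4 and β = 42 − 39 = 3.

Gamma(shape=4, rate=3)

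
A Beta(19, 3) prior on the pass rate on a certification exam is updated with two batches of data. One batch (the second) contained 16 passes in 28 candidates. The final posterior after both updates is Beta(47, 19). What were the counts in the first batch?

12 passes and 4 failures

Because Beta–binomial updating is additive in the counts, the combined data contributed (α_post−α_prior, β_post−β_prior) successes and failures.
Total across both batches: 47−19=28 passes, 19−3=16 failures.
Subtract the second batch: 28−16=12 passes and 16−12=4 failures.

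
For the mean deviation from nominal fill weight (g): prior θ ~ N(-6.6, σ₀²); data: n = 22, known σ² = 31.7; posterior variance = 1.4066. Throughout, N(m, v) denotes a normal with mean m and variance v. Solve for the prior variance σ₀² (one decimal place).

σ₀² = 59.1

For the Normal–Normal model with known σ², precisions add: τ_n = τ₀ + n/σ².
So 1/σ₀² = 1/1.4066 − 22/31.7 = 0.710934 − 0.694006 = 0.016928.
Hence σ₀² = 1/0.016928 ≈ 59.1.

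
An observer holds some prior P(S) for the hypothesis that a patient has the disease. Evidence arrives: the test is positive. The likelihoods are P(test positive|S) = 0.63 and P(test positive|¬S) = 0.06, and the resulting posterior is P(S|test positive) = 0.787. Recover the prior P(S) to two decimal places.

In odds form, posterior odds = prior odds × likelihood ratio, so prior odds = posterior odds ÷ LR.
Posterior odds = 0.787/(1−0.787) = 3.6948. LR = 0.63/0.06 = 10.5000.
Prior odds = 3.6948/10.5000 = 0.3519, so P(S) = 0.3519/(1+0.3519) ≈ 0.26.

P(S) = 0.26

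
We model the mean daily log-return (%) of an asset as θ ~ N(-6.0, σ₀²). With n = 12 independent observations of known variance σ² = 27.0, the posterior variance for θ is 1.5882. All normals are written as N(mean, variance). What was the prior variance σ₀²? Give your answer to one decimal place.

σ₀² = 5.4

Posterior precision equals prior precision plus data precision: 1/σ_n² = 1/σ₀² + n/σ².
So 1/σ₀² = 1/1.5882 − 12/27.0 = 0.629644 − 0.444444 = 0.185200.
Hence σ₀² = 1/0.185200 ≈ 5.4.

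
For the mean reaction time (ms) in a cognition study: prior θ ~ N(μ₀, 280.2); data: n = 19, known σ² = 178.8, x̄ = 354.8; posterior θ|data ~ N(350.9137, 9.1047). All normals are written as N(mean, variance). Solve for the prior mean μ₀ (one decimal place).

The posterior mean is a precision-weighted average: μ_n = (τ₀μ₀ + τ_data·x̄)/(τ₀+τ_data), with τ₀=1/σ₀² and τ_data=n/σ².
Here τ₀ = 1/280.2 = 0.003569 and τ_data = 19/178.8 = 0.106264, so τ_n = 0.109833.
Rearranging for μ₀: μ₀ = (μ_n·τ_n − τ_data·x̄)/τ₀ = (350.9137·0.109833 − 0.106264·354.8) / 0.003569 = 0.839437/0.003569 ≈ 235.2.

μ₀ = 235.2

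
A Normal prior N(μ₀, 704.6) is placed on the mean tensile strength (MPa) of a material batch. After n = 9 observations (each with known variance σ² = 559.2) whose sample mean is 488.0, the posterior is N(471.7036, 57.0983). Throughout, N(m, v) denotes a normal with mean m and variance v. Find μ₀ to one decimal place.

μ₀ = 286.9

The posterior mean is a precision-weighted average: μ_n = (τ₀μ₀ + τ_data·x̄)/(τ₀+τ_data), with τ₀=1/σ₀² and τ_data=n/σ².
Here τ₀ = 1/704.6 = 0.001419 and τ_data = 9/559.2 = 0.016094, so τ_n = 0.017513.
Rearranging for μ₀: μ₀ = (μ_n·τ_n − τ_data·x̄)/τ₀ = (471.7036·0.017513 − 0.016094·488.0) / 0.001419 = 0.407073/0.001419 ≈ 286.9.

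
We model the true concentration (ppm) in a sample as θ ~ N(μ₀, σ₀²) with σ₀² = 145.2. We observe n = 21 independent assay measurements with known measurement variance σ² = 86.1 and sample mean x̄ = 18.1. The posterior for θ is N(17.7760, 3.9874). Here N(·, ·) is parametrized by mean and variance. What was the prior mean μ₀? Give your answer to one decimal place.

With known observation variance, the Normal–Normal posterior has precision τ_n = τ₀ + n/σ² and mean μ_n = (τ₀μ₀ + (n/σ²)x̄)/τ_n.
Here τ₀ = 1/145.2 = 0.006887 and τ_data = 21/86.1 = 0.243902, so τ_n = 0.250789.
Rearranging for μ₀: μ₀ = (μ_n·τ_n − τ_data·x̄)/τ₀ = (17.7760·0.250789 − 0.243902·18.1) / 0.006887 = 0.043399/0.006887 ≈ 6.3.

μ₀ = 6.3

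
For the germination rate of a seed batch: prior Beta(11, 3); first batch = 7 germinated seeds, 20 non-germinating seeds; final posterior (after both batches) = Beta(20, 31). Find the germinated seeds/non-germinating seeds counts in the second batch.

2 germinated seeds and 8 non-germinating seeds

Because Beta–binomial updating is additive in the counts, the combined data contributed (α_post−α_prior, β_post−β_prior) successes and failures.
Total across both batches: 20−11=9 germinated seeds, 31−3=28 non-germinating seeds.
Subtract the first batch: 9−7=2 germinated seeds and 28−20=8 non-germinating seeds.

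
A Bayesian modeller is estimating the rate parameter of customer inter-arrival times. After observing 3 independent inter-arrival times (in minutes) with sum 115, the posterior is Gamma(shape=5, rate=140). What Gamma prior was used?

Gamma(shape=2, rate=25)

For an exponential likelihood with a Gamma(α, β) prior on the rate, n observations with total T give posterior Gamma(α+n, β+T).
So α = 5 − 3 = 2 and β = 140 − 115 = 25.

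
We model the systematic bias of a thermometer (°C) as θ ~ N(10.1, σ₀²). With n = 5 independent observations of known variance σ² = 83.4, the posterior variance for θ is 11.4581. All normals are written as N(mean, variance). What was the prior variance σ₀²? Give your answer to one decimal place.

For the Normal–Normal model with known σ², precisions add: τ_n = τ₀ + n/σ².
So 1/σ₀² = 1/11.4581 − 5/83.4 = 0.087275 − 0.059952 = 0.027323.
Hence σ₀² = 1/0.027323 ≈ 36.6.

σ₀² = 36.6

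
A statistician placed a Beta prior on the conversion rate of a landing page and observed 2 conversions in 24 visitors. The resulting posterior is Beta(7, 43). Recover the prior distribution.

A Beta(a, b) prior with s successes and f failures in binomial data gives a Beta(a+s, b+f) posterior.
So a = 7 − 2 = 5 and b = 43 − 22 = 21.

Beta(5, 21)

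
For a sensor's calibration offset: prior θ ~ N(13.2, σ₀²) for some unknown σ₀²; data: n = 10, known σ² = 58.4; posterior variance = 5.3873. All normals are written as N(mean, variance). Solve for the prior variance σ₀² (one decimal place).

σ₀² = 69.5

Posterior precision equals prior precision plus data precision: 1/σ_n² = 1/σ₀² + n/σ².
So 1/σ₀² = 1/5.3873 − 10/58.4 = 0.185622 − 0.171233 = 0.014389.
Hence σ₀² = 1/0.014389 ≈ 69.5.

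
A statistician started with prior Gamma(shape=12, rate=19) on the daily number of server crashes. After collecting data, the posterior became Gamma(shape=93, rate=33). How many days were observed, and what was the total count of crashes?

n = 14 days with total 81 crashes

A Gamma(α, β) prior (rate parametrization) on a Poisson rate with n observations summing to S gives posterior Gamma(α+S, β+n).
Matching: Σxᵢ = 93 − 12 = 81 and n = 33 − 19 = 14.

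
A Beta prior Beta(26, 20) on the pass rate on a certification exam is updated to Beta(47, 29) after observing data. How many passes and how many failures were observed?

21 passes and 9 failures

Beta is conjugate to the binomial likelihood: posterior = Beta(α+s, β+f).
Match parameters: s=47−26=21, f=29−20=9.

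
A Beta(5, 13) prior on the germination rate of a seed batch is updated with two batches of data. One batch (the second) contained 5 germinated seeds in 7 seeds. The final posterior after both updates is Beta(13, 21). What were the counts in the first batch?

Sequential conjugate updates are equivalent to a single update on the pooled data, so total successes = posterior α − prior α and total failures = posterior β − prior β.
Total across both batches: 13−5=8 germinated seeds, 21−13=8 non-germinating seeds.
Subtract the second batch: 8−5=3 germinated seeds and 8−2=6 non-germinating seeds.

3 germinated seeds and 6 non-germinating seeds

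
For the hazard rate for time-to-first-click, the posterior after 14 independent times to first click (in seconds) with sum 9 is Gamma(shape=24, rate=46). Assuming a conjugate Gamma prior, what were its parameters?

For an exponential likelihood with a Gamma(α, β) prior on the rate, n observations with total T give posterior Gamma(α+n, β+T).
So α = 24 − 14 = 10 and β = 46 − 9 = 37.

Gamma(shape=10, rate=37)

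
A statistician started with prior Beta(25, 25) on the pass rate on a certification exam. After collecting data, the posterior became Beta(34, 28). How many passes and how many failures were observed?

9 passes and 3 failures

Beta is conjugate to the binomial likelihood: posterior = Beta(α+s, β+f).
Match parameters: s=34−25=9, f=28−25=3.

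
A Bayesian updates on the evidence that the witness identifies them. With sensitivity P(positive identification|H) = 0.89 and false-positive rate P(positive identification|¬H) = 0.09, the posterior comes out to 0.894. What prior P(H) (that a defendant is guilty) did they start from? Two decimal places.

Bayes' rule in odds form gives O(H|E) = O(H)·[P(E|H)/P(E|¬H)], hence O(H) = O(H|E)/LR.
Posterior odds = 0.894/(1−0.894) = 8.4340. LR = 0.89/0.09 = 9.8889.
Prior odds = 8.4340/9.8889 = 0.8529, so P(H) = 0.8529/(1+0.8529) ≈ 0.46.

P(H) = 0.46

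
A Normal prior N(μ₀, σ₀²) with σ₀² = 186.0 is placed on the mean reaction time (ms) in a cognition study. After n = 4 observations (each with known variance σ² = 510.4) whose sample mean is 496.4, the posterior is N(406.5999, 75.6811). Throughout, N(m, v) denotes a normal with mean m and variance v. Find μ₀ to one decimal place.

μ₀ = 275.7

The posterior mean is a precision-weighted average: μ_n = (τ₀μ₀ + τ_data·x̄)/(τ₀+τ_data), with τ₀=1/σ₀² and τ_data=n/σ².
Here τ₀ = 1/186.0 = 0.005376 and τ_data = 4/510.4 = 0.007837, so τ_n = 0.013213.
Rearranging for μ₀: μ₀ = (μ_n·τ_n − τ_data·x̄)/τ₀ = (406.5999·0.013213 − 0.007837·496.4) / 0.005376 = 1.482118/0.005376 ≈ 275.7.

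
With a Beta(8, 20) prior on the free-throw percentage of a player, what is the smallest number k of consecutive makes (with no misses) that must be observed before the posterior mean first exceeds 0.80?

After k makes and 0 misses the posterior is Beta(8+k, 20), with mean (8+k)/(8+20+k).
Set (8+k)/(28+k) > 0.80 and solve: k > (0.80·28 − 8)/(1 − 0.80) = 72.000.
The smallest integer exceeding 72.000 is 73.

k = 73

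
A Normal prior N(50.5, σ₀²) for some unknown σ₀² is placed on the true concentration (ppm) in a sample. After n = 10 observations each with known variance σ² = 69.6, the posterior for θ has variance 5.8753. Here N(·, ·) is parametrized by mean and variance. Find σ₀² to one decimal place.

σ₀² = 37.7

Posterior precision equals prior precision plus data precision: 1/σ_n² = 1/σ₀² + n/σ².
So 1/σ₀² = 1/5.8753 − 10/69.6 = 0.170204 − 0.143678 = 0.026526.
Hence σ₀² = 1/0.026526 ≈ 37.7.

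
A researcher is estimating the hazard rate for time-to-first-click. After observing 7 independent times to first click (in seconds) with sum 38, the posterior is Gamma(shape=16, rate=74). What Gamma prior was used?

Gamma–exponential conjugacy: posterior shape = α + n, posterior rate = β + Σtᵢ.
So α = 16 − 7 = 9 and β = 74 − 38 = 36.

Gamma(shape=9, rate=36)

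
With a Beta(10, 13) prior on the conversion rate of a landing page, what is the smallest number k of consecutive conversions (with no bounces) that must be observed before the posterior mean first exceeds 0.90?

After k conversions and 0 bounces the posterior is Beta(10+k, 13), with mean (10+k)/(10+13+k).
Set (10+k)/(23+k) > 0.90 and solve: k > (0.90·23 − 10)/(1 − 0.90) = 107.000.
The smallest integer exceeding 107.000 is 108, and checking k=108: (118)/(131) = 0.9008 > 0.90.

k = 108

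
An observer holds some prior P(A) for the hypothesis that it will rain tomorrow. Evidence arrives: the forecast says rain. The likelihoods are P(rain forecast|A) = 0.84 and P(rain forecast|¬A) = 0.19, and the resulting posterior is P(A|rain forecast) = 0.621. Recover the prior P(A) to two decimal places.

P(A) = 0.27

In odds form, posterior odds = prior odds × likelihood ratio, so prior odds = posterior odds ÷ LR.
Posterior odds = 0.621/(1−0.621) = 1.6385. LR = 0.84/0.19 = 4.4211.
Prior odds = 1.6385/4.4211 = 0.3706, so P(A) = 0.3706/(1+0.3706) ≈ 0.27.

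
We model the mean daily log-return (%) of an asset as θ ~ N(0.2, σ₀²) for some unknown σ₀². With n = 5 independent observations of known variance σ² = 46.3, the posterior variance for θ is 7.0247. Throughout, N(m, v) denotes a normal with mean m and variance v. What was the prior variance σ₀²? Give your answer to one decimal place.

σ₀² = 29.1

For the Normal–Normal model with known σ², precisions add: τ_n = τ₀ + n/σ².
So 1/σ₀² = 1/7.0247 − 5/46.3 = 0.142355 − 0.107991 = 0.034364.
Hence σ₀² = 1/0.034364 ≈ 29.1.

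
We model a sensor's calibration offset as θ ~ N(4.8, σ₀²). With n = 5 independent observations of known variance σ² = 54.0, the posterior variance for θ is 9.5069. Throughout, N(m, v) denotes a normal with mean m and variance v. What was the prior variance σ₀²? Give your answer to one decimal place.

For the Normal–Normal model with known σ², precisions add: τ_n = τ₀ + n/σ².
So 1/σ₀² = 1/9.5069 − 5/54.0 = 0.105187 − 0.092593 = 0.012594.
Hence σ₀² = 1/0.012594 ≈ 79.4.

σ₀² = 79.4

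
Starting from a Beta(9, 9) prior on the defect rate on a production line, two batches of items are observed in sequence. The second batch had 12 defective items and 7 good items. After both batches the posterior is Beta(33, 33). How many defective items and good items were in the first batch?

12 defective items and 17 good items

Sequential conjugate updates are equivalent to a single update on the pooled data, so total successes = posterior α − prior α and total failures = posterior β − prior β.
Total across both batches: 33−9=24 defective items, 33−9=24 good items.
Subtract the second batch: 24−12=12 defective items and 24−7=17 good items.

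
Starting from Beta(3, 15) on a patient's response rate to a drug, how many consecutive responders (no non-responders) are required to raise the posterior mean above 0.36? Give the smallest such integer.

After k responders and 0 non-responders the posterior is Beta(3+k, 15), with mean (3+k)/(3+15+k).
Set (3+k)/(18+k) > 0.36 and solve: k > (0.36·18 − 3)/(1 − 0.36) = 5.438.
The smallest integer exceeding 5.438 is 6.

k = 6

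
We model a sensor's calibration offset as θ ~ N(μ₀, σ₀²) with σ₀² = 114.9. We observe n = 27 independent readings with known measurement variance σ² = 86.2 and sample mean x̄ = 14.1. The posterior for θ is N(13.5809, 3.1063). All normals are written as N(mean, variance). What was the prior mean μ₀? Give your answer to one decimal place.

μ₀ = -5.1

With known observation variance, the Normal–Normal posterior has precision τ_n = τ₀ + n/σ² and mean μ_n = (τ₀μ₀ + (n/σ²)x̄)/τ_n.
Here τ₀ = 1/114.9 = 0.008703 and τ_data = 27/86.2 = 0.313225, so τ_n = 0.321928.
Rearranging for μ₀: μ₀ = (μ_n·τ_n − τ_data·x̄)/τ₀ = (13.5809·0.321928 − 0.313225·14.1) / 0.008703 = -0.044401/0.008703 ≈ -5.1.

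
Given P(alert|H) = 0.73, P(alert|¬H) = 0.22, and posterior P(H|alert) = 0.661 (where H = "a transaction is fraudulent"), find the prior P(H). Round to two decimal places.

P(H) = 0.37

Bayes' rule in odds form gives O(H|E) = O(H)·[P(E|H)/P(E|¬H)], hence O(H) = O(H|E)/LR.
Posterior odds = 0.661/(1−0.661) = 1.9499. LR = 0.73/0.22 = 3.3182.
Prior odds = 1.9499/3.3182 = 0.5876, so P(H) = 0.5876/(1+0.5876) ≈ 0.37.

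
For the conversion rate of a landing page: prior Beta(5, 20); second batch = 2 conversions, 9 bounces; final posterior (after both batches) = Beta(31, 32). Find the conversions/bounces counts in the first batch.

24 conversions and 3 bounces

Because Beta–binomial updating is additive in the counts, the combined data contributed (α_post−α_prior, β_post−β_prior) successes and failures.
Total across both batches: 31−5=26 conversions, 32−20=12 bounces.
Subtract the second batch: 26−2=24 conversions and 12−9=3 bounces.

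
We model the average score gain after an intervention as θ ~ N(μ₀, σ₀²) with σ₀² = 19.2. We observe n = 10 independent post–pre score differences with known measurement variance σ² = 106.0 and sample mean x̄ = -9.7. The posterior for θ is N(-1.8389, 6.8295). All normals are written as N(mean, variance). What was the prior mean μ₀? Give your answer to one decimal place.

μ₀ = 12.4

The posterior mean is a precision-weighted average: μ_n = (τ₀μ₀ + τ_data·x̄)/(τ₀+τ_data), with τ₀=1/σ₀² and τ_data=n/σ².
Here τ₀ = 1/19.2 = 0.052083 and τ_data = 10/106.0 = 0.094340, so τ_n = 0.146423.
Rearranging for μ₀: μ₀ = (μ_n·τ_n − τ_data·x̄)/τ₀ = (-1.8389·0.146423 − 0.094340·-9.7) / 0.052083 = 0.645841/0.052083 ≈ 12.4.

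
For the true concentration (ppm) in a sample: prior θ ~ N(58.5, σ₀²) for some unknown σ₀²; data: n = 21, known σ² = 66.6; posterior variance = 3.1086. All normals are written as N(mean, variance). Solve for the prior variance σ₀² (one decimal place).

For the Normal–Normal model with known σ², precisions add: τ_n = τ₀ + n/σ².
So 1/σ₀² = 1/3.1086 − 21/66.6 = 0.321688 − 0.315315 = 0.006373.
Hence σ₀² = 1/0.006373 ≈ 156.9.

σ₀² = 156.9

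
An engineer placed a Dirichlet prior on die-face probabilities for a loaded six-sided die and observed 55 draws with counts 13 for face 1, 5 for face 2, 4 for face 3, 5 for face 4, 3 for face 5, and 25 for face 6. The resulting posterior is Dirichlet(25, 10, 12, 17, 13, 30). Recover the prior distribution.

For a Dirichlet(α) prior with multinomial counts c, the posterior is Dirichlet(α + c) componentwise.
Subtract each count from the matching posterior parameter: 25−13=12, 10−5=5, 12−4=8, 17−5=12, 13−3=10, 30−25=5.

Dirichlet(12, 5, 8, 12, 10, 5)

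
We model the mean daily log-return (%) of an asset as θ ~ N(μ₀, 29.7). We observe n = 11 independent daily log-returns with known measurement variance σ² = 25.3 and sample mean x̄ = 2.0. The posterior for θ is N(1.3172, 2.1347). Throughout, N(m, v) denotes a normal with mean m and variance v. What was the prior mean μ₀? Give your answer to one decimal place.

The posterior mean is a precision-weighted average: μ_n = (τ₀μ₀ + τ_data·x̄)/(τ₀+τ_data), with τ₀=1/σ₀² and τ_data=n/σ².
Here τ₀ = 1/29.7 = 0.033670 and τ_data = 11/25.3 = 0.434783, so τ_n = 0.468453.
Rearranging for μ₀: μ₀ = (μ_n·τ_n − τ_data·x̄)/τ₀ = (1.3172·0.468453 − 0.434783·2.0) / 0.033670 = -0.252520/0.033670 ≈ -7.5.

μ₀ = -7.5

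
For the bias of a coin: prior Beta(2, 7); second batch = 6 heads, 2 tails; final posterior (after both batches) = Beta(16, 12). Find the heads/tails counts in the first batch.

8 heads and 3 tails

Sequential conjugate updates are equivalent to a single update on the pooled data, so total successes = posterior α − prior α and total failures = posterior β − prior β.
Total across both batches: 16−2=14 heads, 12−7=5 tails.
Subtract the second batch: 14−6=8 heads and 5−2=3 tails.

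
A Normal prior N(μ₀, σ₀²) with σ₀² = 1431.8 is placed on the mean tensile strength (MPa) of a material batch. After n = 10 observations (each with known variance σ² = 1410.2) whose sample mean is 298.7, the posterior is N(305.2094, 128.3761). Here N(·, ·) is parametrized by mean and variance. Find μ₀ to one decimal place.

With known observation variance, the Normal–Normal posterior has precision τ_n = τ₀ + n/σ² and mean μ_n = (τ₀μ₀ + (n/σ²)x̄)/τ_n.
Here τ₀ = 1/1431.8 = 0.000698 and τ_data = 10/1410.2 = 0.007091, so τ_n = 0.007789.
Rearranging for μ₀: μ₀ = (μ_n·τ_n − τ_data·x̄)/τ₀ = (305.2094·0.007789 − 0.007091·298.7) / 0.000698 = 0.259194/0.000698 ≈ 371.3.

μ₀ = 371.3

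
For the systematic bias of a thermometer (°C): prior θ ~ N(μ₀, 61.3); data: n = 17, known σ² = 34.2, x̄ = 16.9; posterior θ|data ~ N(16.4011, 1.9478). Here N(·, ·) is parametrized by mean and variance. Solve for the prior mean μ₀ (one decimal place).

The posterior mean is a precision-weighted average: μ_n = (τ₀μ₀ + τ_data·x̄)/(τ₀+τ_data), with τ₀=1/σ₀² and τ_data=n/σ².
Here τ₀ = 1/61.3 = 0.016313 and τ_data = 17/34.2 = 0.497076, so τ_n = 0.513389.
Rearranging for μ₀: μ₀ = (μ_n·τ_n − τ_data·x̄)/τ₀ = (16.4011·0.513389 − 0.497076·16.9) / 0.016313 = 0.019560/0.016313 ≈ 1.2.

μ₀ = 1.2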